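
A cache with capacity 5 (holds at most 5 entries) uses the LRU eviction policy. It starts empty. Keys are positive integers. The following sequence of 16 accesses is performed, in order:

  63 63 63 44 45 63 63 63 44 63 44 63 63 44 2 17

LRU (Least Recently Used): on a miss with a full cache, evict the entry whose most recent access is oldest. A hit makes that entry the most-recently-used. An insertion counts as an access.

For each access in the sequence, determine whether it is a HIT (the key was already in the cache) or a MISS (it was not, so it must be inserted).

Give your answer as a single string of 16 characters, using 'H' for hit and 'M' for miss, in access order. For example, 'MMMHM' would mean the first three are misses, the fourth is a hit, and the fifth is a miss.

Answer: MHHMMHHHHHHHHHMM

Derivation:
LRU simulation (capacity=5):
  1. access 63: MISS. Cache (LRU->MRU): [63]
  2. access 63: HIT. Cache (LRU->MRU): [63]
  3. access 63: HIT. Cache (LRU->MRU): [63]
  4. access 44: MISS. Cache (LRU->MRU): [63 44]
  5. access 45: MISS. Cache (LRU->MRU): [63 44 45]
  6. access 63: HIT. Cache (LRU->MRU): [44 45 63]
  7. access 63: HIT. Cache (LRU->MRU): [44 45 63]
  8. access 63: HIT. Cache (LRU->MRU): [44 45 63]
  9. access 44: HIT. Cache (LRU->MRU): [45 63 44]
  10. access 63: HIT. Cache (LRU->MRU): [45 44 63]
  11. access 44: HIT. Cache (LRU->MRU): [45 63 44]
  12. access 63: HIT. Cache (LRU->MRU): [45 44 63]
  13. access 63: HIT. Cache (LRU->MRU): [45 44 63]
  14. access 44: HIT. Cache (LRU->MRU): [45 63 44]
  15. access 2: MISS. Cache (LRU->MRU): [45 63 44 2]
  16. access 17: MISS. Cache (LRU->MRU): [45 63 44 2 17]
Total: 11 hits, 5 misses, 0 evictions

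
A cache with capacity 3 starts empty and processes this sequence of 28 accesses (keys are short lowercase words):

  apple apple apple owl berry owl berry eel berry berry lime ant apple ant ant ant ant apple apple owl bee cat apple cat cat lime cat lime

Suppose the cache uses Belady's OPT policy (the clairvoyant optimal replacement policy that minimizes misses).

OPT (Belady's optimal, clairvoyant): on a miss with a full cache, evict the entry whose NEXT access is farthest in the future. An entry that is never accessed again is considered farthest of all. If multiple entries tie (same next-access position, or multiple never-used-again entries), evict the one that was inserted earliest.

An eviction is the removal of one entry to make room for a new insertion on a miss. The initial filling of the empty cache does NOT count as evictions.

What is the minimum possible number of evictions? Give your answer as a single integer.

Answer: 6

Derivation:
OPT (Belady) simulation (capacity=3):
  1. access apple: MISS. Cache: [apple]
  2. access apple: HIT. Next use of apple: step 3. Cache: [apple]
  3. access apple: HIT. Next use of apple: step 13. Cache: [apple]
  4. access owl: MISS. Cache: [apple owl]
  5. access berry: MISS. Cache: [apple owl berry]
  6. access owl: HIT. Next use of owl: step 20. Cache: [apple owl berry]
  7. access berry: HIT. Next use of berry: step 9. Cache: [apple owl berry]
  8. access eel: MISS, evict owl (next use: step 20). Cache: [apple berry eel]
  9. access berry: HIT. Next use of berry: step 10. Cache: [apple berry eel]
  10. access berry: HIT. Next use of berry: never. Cache: [apple berry eel]
  11. access lime: MISS, evict berry (next use: never). Cache: [apple eel lime]
  12. access ant: MISS, evict eel (next use: never). Cache: [apple lime ant]
  13. access apple: HIT. Next use of apple: step 18. Cache: [apple lime ant]
  14. access ant: HIT. Next use of ant: step 15. Cache: [apple lime ant]
  15. access ant: HIT. Next use of ant: step 16. Cache: [apple lime ant]
  16. access ant: HIT. Next use of ant: step 17. Cache: [apple lime ant]
  17. access ant: HIT. Next use of ant: never. Cache: [apple lime ant]
  18. access apple: HIT. Next use of apple: step 19. Cache: [apple lime ant]
  19. access apple: HIT. Next use of apple: step 23. Cache: [apple lime ant]
  20. access owl: MISS, evict ant (next use: never). Cache: [apple lime owl]
  21. access bee: MISS, evict owl (next use: never). Cache: [apple lime bee]
  22. access cat: MISS, evict bee (next use: never). Cache: [apple lime cat]
  23. access apple: HIT. Next use of apple: never. Cache: [apple lime cat]
  24. access cat: HIT. Next use of cat: step 25. Cache: [apple lime cat]
  25. access cat: HIT. Next use of cat: step 27. Cache: [apple lime cat]
  26. access lime: HIT. Next use of lime: step 28. Cache: [apple lime cat]
  27. access cat: HIT. Next use of cat: never. Cache: [apple lime cat]
  28. access lime: HIT. Next use of lime: never. Cache: [apple lime cat]
Total: 19 hits, 9 misses, 6 evictions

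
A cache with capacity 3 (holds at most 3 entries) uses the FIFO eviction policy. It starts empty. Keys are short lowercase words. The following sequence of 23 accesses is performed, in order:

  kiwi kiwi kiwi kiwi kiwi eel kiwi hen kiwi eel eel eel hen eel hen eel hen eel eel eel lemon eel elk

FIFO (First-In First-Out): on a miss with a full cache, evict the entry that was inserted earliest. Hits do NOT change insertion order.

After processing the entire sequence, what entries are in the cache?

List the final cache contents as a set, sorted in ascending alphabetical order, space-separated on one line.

FIFO simulation (capacity=3):
  1. access kiwi: MISS. Cache (old->new): [kiwi]
  2. access kiwi: HIT. Cache (old->new): [kiwi]
  3. access kiwi: HIT. Cache (old->new): [kiwi]
  4. access kiwi: HIT. Cache (old->new): [kiwi]
  5. access kiwi: HIT. Cache (old->new): [kiwi]
  6. access eel: MISS. Cache (old->new): [kiwi eel]
  7. access kiwi: HIT. Cache (old->new): [kiwi eel]
  8. access hen: MISS. Cache (old->new): [kiwi eel hen]
  9. access kiwi: HIT. Cache (old->new): [kiwi eel hen]
  10. access eel: HIT. Cache (old->new): [kiwi eel hen]
  11. access eel: HIT. Cache (old->new): [kiwi eel hen]
  12. access eel: HIT. Cache (old->new): [kiwi eel hen]
  13. access hen: HIT. Cache (old->new): [kiwi eel hen]
  14. access eel: HIT. Cache (old->new): [kiwi eel hen]
  15. access hen: HIT. Cache (old->new): [kiwi eel hen]
  16. access eel: HIT. Cache (old->new): [kiwi eel hen]
  17. access hen: HIT. Cache (old->new): [kiwi eel hen]
  18. access eel: HIT. Cache (old->new): [kiwi eel hen]
  19. access eel: HIT. Cache (old->new): [kiwi eel hen]
  20. access eel: HIT. Cache (old->new): [kiwi eel hen]
  21. access lemon: MISS, evict kiwi. Cache (old->new): [eel hen lemon]
  22. access eel: HIT. Cache (old->new): [eel hen lemon]
  23. access elk: MISS, evict eel. Cache (old->new): [hen lemon elk]
Total: 18 hits, 5 misses, 2 evictions

Answer: elk hen lemon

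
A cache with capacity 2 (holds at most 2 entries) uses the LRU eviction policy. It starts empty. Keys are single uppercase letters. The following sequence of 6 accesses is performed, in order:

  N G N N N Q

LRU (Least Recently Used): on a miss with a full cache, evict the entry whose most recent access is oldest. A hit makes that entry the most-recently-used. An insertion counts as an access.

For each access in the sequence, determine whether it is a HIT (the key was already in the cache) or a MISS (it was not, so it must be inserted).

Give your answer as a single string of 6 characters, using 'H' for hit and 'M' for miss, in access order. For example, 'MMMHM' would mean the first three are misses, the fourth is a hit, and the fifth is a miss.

Answer: MMHHHM

Derivation:
LRU simulation (capacity=2):
  1. access N: MISS. Cache (LRU->MRU): [N]
  2. access G: MISS. Cache (LRU->MRU): [N G]
  3. access N: HIT. Cache (LRU->MRU): [G N]
  4. access N: HIT. Cache (LRU->MRU): [G N]
  5. access N: HIT. Cache (LRU->MRU): [G N]
  6. access Q: MISS, evict G. Cache (LRU->MRU): [N Q]
Total: 3 hits, 3 misses, 1 evictions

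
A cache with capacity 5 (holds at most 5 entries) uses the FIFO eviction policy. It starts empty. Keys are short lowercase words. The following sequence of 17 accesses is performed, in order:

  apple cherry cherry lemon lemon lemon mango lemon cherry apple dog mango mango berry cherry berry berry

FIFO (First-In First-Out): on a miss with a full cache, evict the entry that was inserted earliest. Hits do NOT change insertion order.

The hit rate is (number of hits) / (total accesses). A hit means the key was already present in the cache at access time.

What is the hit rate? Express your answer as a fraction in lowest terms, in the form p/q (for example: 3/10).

FIFO simulation (capacity=5):
  1. access apple: MISS. Cache (old->new): [apple]
  2. access cherry: MISS. Cache (old->new): [apple cherry]
  3. access cherry: HIT. Cache (old->new): [apple cherry]
  4. access lemon: MISS. Cache (old->new): [apple cherry lemon]
  5. access lemon: HIT. Cache (old->new): [apple cherry lemon]
  6. access lemon: HIT. Cache (old->new): [apple cherry lemon]
  7. access mango: MISS. Cache (old->new): [apple cherry lemon mango]
  8. access lemon: HIT. Cache (old->new): [apple cherry lemon mango]
  9. access cherry: HIT. Cache (old->new): [apple cherry lemon mango]
  10. access apple: HIT. Cache (old->new): [apple cherry lemon mango]
  11. access dog: MISS. Cache (old->new): [apple cherry lemon mango dog]
  12. access mango: HIT. Cache (old->new): [apple cherry lemon mango dog]
  13. access mango: HIT. Cache (old->new): [apple cherry lemon mango dog]
  14. access berry: MISS, evict apple. Cache (old->new): [cherry lemon mango dog berry]
  15. access cherry: HIT. Cache (old->new): [cherry lemon mango dog berry]
  16. access berry: HIT. Cache (old->new): [cherry lemon mango dog berry]
  17. access berry: HIT. Cache (old->new): [cherry lemon mango dog berry]
Total: 11 hits, 6 misses, 1 evictions

Hit rate = 11/17

Answer: 11/17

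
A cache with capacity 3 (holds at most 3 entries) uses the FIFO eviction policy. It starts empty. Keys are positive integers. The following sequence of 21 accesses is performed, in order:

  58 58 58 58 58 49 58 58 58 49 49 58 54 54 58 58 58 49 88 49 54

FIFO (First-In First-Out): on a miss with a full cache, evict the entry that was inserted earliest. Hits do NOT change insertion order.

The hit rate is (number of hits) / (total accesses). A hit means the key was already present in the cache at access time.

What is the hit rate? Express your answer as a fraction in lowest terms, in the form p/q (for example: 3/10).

Answer: 17/21

Derivation:
FIFO simulation (capacity=3):
  1. access 58: MISS. Cache (old->new): [58]
  2. access 58: HIT. Cache (old->new): [58]
  3. access 58: HIT. Cache (old->new): [58]
  4. access 58: HIT. Cache (old->new): [58]
  5. access 58: HIT. Cache (old->new): [58]
  6. access 49: MISS. Cache (old->new): [58 49]
  7. access 58: HIT. Cache (old->new): [58 49]
  8. access 58: HIT. Cache (old->new): [58 49]
  9. access 58: HIT. Cache (old->new): [58 49]
  10. access 49: HIT. Cache (old->new): [58 49]
  11. access 49: HIT. Cache (old->new): [58 49]
  12. access 58: HIT. Cache (old->new): [58 49]
  13. access 54: MISS. Cache (old->new): [58 49 54]
  14. access 54: HIT. Cache (old->new): [58 49 54]
  15. access 58: HIT. Cache (old->new): [58 49 54]
  16. access 58: HIT. Cache (old->new): [58 49 54]
  17. access 58: HIT. Cache (old->new): [58 49 54]
  18. access 49: HIT. Cache (old->new): [58 49 54]
  19. access 88: MISS, evict 58. Cache (old->new): [49 54 88]
  20. access 49: HIT. Cache (old->new): [49 54 88]
  21. access 54: HIT. Cache (old->new): [49 54 88]
Total: 17 hits, 4 misses, 1 evictions

Hit rate = 17/21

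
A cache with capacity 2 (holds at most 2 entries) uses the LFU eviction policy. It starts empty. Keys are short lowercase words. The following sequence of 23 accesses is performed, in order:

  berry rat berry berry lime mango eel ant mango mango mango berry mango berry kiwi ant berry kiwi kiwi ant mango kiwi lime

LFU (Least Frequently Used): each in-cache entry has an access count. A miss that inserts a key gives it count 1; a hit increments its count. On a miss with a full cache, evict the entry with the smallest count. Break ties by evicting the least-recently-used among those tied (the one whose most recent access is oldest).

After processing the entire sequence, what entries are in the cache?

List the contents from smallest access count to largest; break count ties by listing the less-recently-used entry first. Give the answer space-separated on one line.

LFU simulation (capacity=2):
  1. access berry: MISS. Cache: [berry(c=1)]
  2. access rat: MISS. Cache: [berry(c=1) rat(c=1)]
  3. access berry: HIT, count now 2. Cache: [rat(c=1) berry(c=2)]
  4. access berry: HIT, count now 3. Cache: [rat(c=1) berry(c=3)]
  5. access lime: MISS, evict rat(c=1). Cache: [lime(c=1) berry(c=3)]
  6. access mango: MISS, evict lime(c=1). Cache: [mango(c=1) berry(c=3)]
  7. access eel: MISS, evict mango(c=1). Cache: [eel(c=1) berry(c=3)]
  8. access ant: MISS, evict eel(c=1). Cache: [ant(c=1) berry(c=3)]
  9. access mango: MISS, evict ant(c=1). Cache: [mango(c=1) berry(c=3)]
  10. access mango: HIT, count now 2. Cache: [mango(c=2) berry(c=3)]
  11. access mango: HIT, count now 3. Cache: [berry(c=3) mango(c=3)]
  12. access berry: HIT, count now 4. Cache: [mango(c=3) berry(c=4)]
  13. access mango: HIT, count now 4. Cache: [berry(c=4) mango(c=4)]
  14. access berry: HIT, count now 5. Cache: [mango(c=4) berry(c=5)]
  15. access kiwi: MISS, evict mango(c=4). Cache: [kiwi(c=1) berry(c=5)]
  16. access ant: MISS, evict kiwi(c=1). Cache: [ant(c=1) berry(c=5)]
  17. access berry: HIT, count now 6. Cache: [ant(c=1) berry(c=6)]
  18. access kiwi: MISS, evict ant(c=1). Cache: [kiwi(c=1) berry(c=6)]
  19. access kiwi: HIT, count now 2. Cache: [kiwi(c=2) berry(c=6)]
  20. access ant: MISS, evict kiwi(c=2). Cache: [ant(c=1) berry(c=6)]
  21. access mango: MISS, evict ant(c=1). Cache: [mango(c=1) berry(c=6)]
  22. access kiwi: MISS, evict mango(c=1). Cache: [kiwi(c=1) berry(c=6)]
  23. access lime: MISS, evict kiwi(c=1). Cache: [lime(c=1) berry(c=6)]
Total: 9 hits, 14 misses, 12 evictions

Answer: lime berry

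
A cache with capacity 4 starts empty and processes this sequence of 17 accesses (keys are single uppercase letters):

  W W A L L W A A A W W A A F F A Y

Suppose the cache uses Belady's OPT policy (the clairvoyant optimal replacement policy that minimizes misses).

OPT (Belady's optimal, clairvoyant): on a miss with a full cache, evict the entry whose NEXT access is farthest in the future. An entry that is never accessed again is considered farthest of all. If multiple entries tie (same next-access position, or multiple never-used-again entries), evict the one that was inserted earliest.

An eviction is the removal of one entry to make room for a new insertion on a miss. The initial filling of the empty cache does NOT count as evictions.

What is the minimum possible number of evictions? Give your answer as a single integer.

OPT (Belady) simulation (capacity=4):
  1. access W: MISS. Cache: [W]
  2. access W: HIT. Next use of W: step 6. Cache: [W]
  3. access A: MISS. Cache: [W A]
  4. access L: MISS. Cache: [W A L]
  5. access L: HIT. Next use of L: never. Cache: [W A L]
  6. access W: HIT. Next use of W: step 10. Cache: [W A L]
  7. access A: HIT. Next use of A: step 8. Cache: [W A L]
  8. access A: HIT. Next use of A: step 9. Cache: [W A L]
  9. access A: HIT. Next use of A: step 12. Cache: [W A L]
  10. access W: HIT. Next use of W: step 11. Cache: [W A L]
  11. access W: HIT. Next use of W: never. Cache: [W A L]
  12. access A: HIT. Next use of A: step 13. Cache: [W A L]
  13. access A: HIT. Next use of A: step 16. Cache: [W A L]
  14. access F: MISS. Cache: [W A L F]
  15. access F: HIT. Next use of F: never. Cache: [W A L F]
  16. access A: HIT. Next use of A: never. Cache: [W A L F]
  17. access Y: MISS, evict W (next use: never). Cache: [A L F Y]
Total: 12 hits, 5 misses, 1 evictions

Answer: 1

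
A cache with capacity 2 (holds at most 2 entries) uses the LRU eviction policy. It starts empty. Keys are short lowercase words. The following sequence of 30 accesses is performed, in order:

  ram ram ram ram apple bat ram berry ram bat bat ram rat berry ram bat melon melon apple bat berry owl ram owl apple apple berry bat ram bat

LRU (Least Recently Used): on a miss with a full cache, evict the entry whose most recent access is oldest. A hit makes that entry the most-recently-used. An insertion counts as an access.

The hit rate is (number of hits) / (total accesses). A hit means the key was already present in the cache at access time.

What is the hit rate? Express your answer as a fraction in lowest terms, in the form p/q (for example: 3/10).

LRU simulation (capacity=2):
  1. access ram: MISS. Cache (LRU->MRU): [ram]
  2. access ram: HIT. Cache (LRU->MRU): [ram]
  3. access ram: HIT. Cache (LRU->MRU): [ram]
  4. access ram: HIT. Cache (LRU->MRU): [ram]
  5. access apple: MISS. Cache (LRU->MRU): [ram apple]
  6. access bat: MISS, evict ram. Cache (LRU->MRU): [apple bat]
  7. access ram: MISS, evict apple. Cache (LRU->MRU): [bat ram]
  8. access berry: MISS, evict bat. Cache (LRU->MRU): [ram berry]
  9. access ram: HIT. Cache (LRU->MRU): [berry ram]
  10. access bat: MISS, evict berry. Cache (LRU->MRU): [ram bat]
  11. access bat: HIT. Cache (LRU->MRU): [ram bat]
  12. access ram: HIT. Cache (LRU->MRU): [bat ram]
  13. access rat: MISS, evict bat. Cache (LRU->MRU): [ram rat]
  14. access berry: MISS, evict ram. Cache (LRU->MRU): [rat berry]
  15. access ram: MISS, evict rat. Cache (LRU->MRU): [berry ram]
  16. access bat: MISS, evict berry. Cache (LRU->MRU): [ram bat]
  17. access melon: MISS, evict ram. Cache (LRU->MRU): [bat melon]
  18. access melon: HIT. Cache (LRU->MRU): [bat melon]
  19. access apple: MISS, evict bat. Cache (LRU->MRU): [melon apple]
  20. access bat: MISS, evict melon. Cache (LRU->MRU): [apple bat]
  21. access berry: MISS, evict apple. Cache (LRU->MRU): [bat berry]
  22. access owl: MISS, evict bat. Cache (LRU->MRU): [berry owl]
  23. access ram: MISS, evict berry. Cache (LRU->MRU): [owl ram]
  24. access owl: HIT. Cache (LRU->MRU): [ram owl]
  25. access apple: MISS, evict ram. Cache (LRU->MRU): [owl apple]
  26. access apple: HIT. Cache (LRU->MRU): [owl apple]
  27. access berry: MISS, evict owl. Cache (LRU->MRU): [apple berry]
  28. access bat: MISS, evict apple. Cache (LRU->MRU): [berry bat]
  29. access ram: MISS, evict berry. Cache (LRU->MRU): [bat ram]
  30. access bat: HIT. Cache (LRU->MRU): [ram bat]
Total: 10 hits, 20 misses, 18 evictions

Hit rate = 10/30 = 1/3

Answer: 1/3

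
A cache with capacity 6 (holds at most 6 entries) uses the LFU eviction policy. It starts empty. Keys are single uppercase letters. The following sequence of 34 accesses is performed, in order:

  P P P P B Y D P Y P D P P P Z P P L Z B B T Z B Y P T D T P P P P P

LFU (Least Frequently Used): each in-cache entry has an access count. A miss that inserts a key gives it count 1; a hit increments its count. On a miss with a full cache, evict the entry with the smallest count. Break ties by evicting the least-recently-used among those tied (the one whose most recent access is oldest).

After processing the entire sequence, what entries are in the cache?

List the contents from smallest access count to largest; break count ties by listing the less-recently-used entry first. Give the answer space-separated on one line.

Answer: Z Y D T B P

Derivation:
LFU simulation (capacity=6):
  1. access P: MISS. Cache: [P(c=1)]
  2. access P: HIT, count now 2. Cache: [P(c=2)]
  3. access P: HIT, count now 3. Cache: [P(c=3)]
  4. access P: HIT, count now 4. Cache: [P(c=4)]
  5. access B: MISS. Cache: [B(c=1) P(c=4)]
  6. access Y: MISS. Cache: [B(c=1) Y(c=1) P(c=4)]
  7. access D: MISS. Cache: [B(c=1) Y(c=1) D(c=1) P(c=4)]
  8. access P: HIT, count now 5. Cache: [B(c=1) Y(c=1) D(c=1) P(c=5)]
  9. access Y: HIT, count now 2. Cache: [B(c=1) D(c=1) Y(c=2) P(c=5)]
  10. access P: HIT, count now 6. Cache: [B(c=1) D(c=1) Y(c=2) P(c=6)]
  11. access D: HIT, count now 2. Cache: [B(c=1) Y(c=2) D(c=2) P(c=6)]
  12. access P: HIT, count now 7. Cache: [B(c=1) Y(c=2) D(c=2) P(c=7)]
  13. access P: HIT, count now 8. Cache: [B(c=1) Y(c=2) D(c=2) P(c=8)]
  14. access P: HIT, count now 9. Cache: [B(c=1) Y(c=2) D(c=2) P(c=9)]
  15. access Z: MISS. Cache: [B(c=1) Z(c=1) Y(c=2) D(c=2) P(c=9)]
  16. access P: HIT, count now 10. Cache: [B(c=1) Z(c=1) Y(c=2) D(c=2) P(c=10)]
  17. access P: HIT, count now 11. Cache: [B(c=1) Z(c=1) Y(c=2) D(c=2) P(c=11)]
  18. access L: MISS. Cache: [B(c=1) Z(c=1) L(c=1) Y(c=2) D(c=2) P(c=11)]
  19. access Z: HIT, count now 2. Cache: [B(c=1) L(c=1) Y(c=2) D(c=2) Z(c=2) P(c=11)]
  20. access B: HIT, count now 2. Cache: [L(c=1) Y(c=2) D(c=2) Z(c=2) B(c=2) P(c=11)]
  21. access B: HIT, count now 3. Cache: [L(c=1) Y(c=2) D(c=2) Z(c=2) B(c=3) P(c=11)]
  22. access T: MISS, evict L(c=1). Cache: [T(c=1) Y(c=2) D(c=2) Z(c=2) B(c=3) P(c=11)]
  23. access Z: HIT, count now 3. Cache: [T(c=1) Y(c=2) D(c=2) B(c=3) Z(c=3) P(c=11)]
  24. access B: HIT, count now 4. Cache: [T(c=1) Y(c=2) D(c=2) Z(c=3) B(c=4) P(c=11)]
  25. access Y: HIT, count now 3. Cache: [T(c=1) D(c=2) Z(c=3) Y(c=3) B(c=4) P(c=11)]
  26. access P: HIT, count now 12. Cache: [T(c=1) D(c=2) Z(c=3) Y(c=3) B(c=4) P(c=12)]
  27. access T: HIT, count now 2. Cache: [D(c=2) T(c=2) Z(c=3) Y(c=3) B(c=4) P(c=12)]
  28. access D: HIT, count now 3. Cache: [T(c=2) Z(c=3) Y(c=3) D(c=3) B(c=4) P(c=12)]
  29. access T: HIT, count now 3. Cache: [Z(c=3) Y(c=3) D(c=3) T(c=3) B(c=4) P(c=12)]
  30. access P: HIT, count now 13. Cache: [Z(c=3) Y(c=3) D(c=3) T(c=3) B(c=4) P(c=13)]
  31. access P: HIT, count now 14. Cache: [Z(c=3) Y(c=3) D(c=3) T(c=3) B(c=4) P(c=14)]
  32. access P: HIT, count now 15. Cache: [Z(c=3) Y(c=3) D(c=3) T(c=3) B(c=4) P(c=15)]
  33. access P: HIT, count now 16. Cache: [Z(c=3) Y(c=3) D(c=3) T(c=3) B(c=4) P(c=16)]
  34. access P: HIT, count now 17. Cache: [Z(c=3) Y(c=3) D(c=3) T(c=3) B(c=4) P(c=17)]
Total: 27 hits, 7 misses, 1 evictions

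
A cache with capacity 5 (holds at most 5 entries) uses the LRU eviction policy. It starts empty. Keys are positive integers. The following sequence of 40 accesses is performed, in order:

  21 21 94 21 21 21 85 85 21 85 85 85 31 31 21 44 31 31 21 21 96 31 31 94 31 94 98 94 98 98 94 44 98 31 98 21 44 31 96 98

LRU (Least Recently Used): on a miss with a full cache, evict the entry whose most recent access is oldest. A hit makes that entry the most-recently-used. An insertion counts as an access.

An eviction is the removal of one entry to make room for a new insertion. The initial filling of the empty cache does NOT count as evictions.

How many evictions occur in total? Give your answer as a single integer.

Answer: 6

Derivation:
LRU simulation (capacity=5):
  1. access 21: MISS. Cache (LRU->MRU): [21]
  2. access 21: HIT. Cache (LRU->MRU): [21]
  3. access 94: MISS. Cache (LRU->MRU): [21 94]
  4. access 21: HIT. Cache (LRU->MRU): [94 21]
  5. access 21: HIT. Cache (LRU->MRU): [94 21]
  6. access 21: HIT. Cache (LRU->MRU): [94 21]
  7. access 85: MISS. Cache (LRU->MRU): [94 21 85]
  8. access 85: HIT. Cache (LRU->MRU): [94 21 85]
  9. access 21: HIT. Cache (LRU->MRU): [94 85 21]
  10. access 85: HIT. Cache (LRU->MRU): [94 21 85]
  11. access 85: HIT. Cache (LRU->MRU): [94 21 85]
  12. access 85: HIT. Cache (LRU->MRU): [94 21 85]
  13. access 31: MISS. Cache (LRU->MRU): [94 21 85 31]
  14. access 31: HIT. Cache (LRU->MRU): [94 21 85 31]
  15. access 21: HIT. Cache (LRU->MRU): [94 85 31 21]
  16. access 44: MISS. Cache (LRU->MRU): [94 85 31 21 44]
  17. access 31: HIT. Cache (LRU->MRU): [94 85 21 44 31]
  18. access 31: HIT. Cache (LRU->MRU): [94 85 21 44 31]
  19. access 21: HIT. Cache (LRU->MRU): [94 85 44 31 21]
  20. access 21: HIT. Cache (LRU->MRU): [94 85 44 31 21]
  21. access 96: MISS, evict 94. Cache (LRU->MRU): [85 44 31 21 96]
  22. access 31: HIT. Cache (LRU->MRU): [85 44 21 96 31]
  23. access 31: HIT. Cache (LRU->MRU): [85 44 21 96 31]
  24. access 94: MISS, evict 85. Cache (LRU->MRU): [44 21 96 31 94]
  25. access 31: HIT. Cache (LRU->MRU): [44 21 96 94 31]
  26. access 94: HIT. Cache (LRU->MRU): [44 21 96 31 94]
  27. access 98: MISS, evict 44. Cache (LRU->MRU): [21 96 31 94 98]
  28. access 94: HIT. Cache (LRU->MRU): [21 96 31 98 94]
  29. access 98: HIT. Cache (LRU->MRU): [21 96 31 94 98]
  30. access 98: HIT. Cache (LRU->MRU): [21 96 31 94 98]
  31. access 94: HIT. Cache (LRU->MRU): [21 96 31 98 94]
  32. access 44: MISS, evict 21. Cache (LRU->MRU): [96 31 98 94 44]
  33. access 98: HIT. Cache (LRU->MRU): [96 31 94 44 98]
  34. access 31: HIT. Cache (LRU->MRU): [96 94 44 98 31]
  35. access 98: HIT. Cache (LRU->MRU): [96 94 44 31 98]
  36. access 21: MISS, evict 96. Cache (LRU->MRU): [94 44 31 98 21]
  37. access 44: HIT. Cache (LRU->MRU): [94 31 98 21 44]
  38. access 31: HIT. Cache (LRU->MRU): [94 98 21 44 31]
  39. access 96: MISS, evict 94. Cache (LRU->MRU): [98 21 44 31 96]
  40. access 98: HIT. Cache (LRU->MRU): [21 44 31 96 98]
Total: 29 hits, 11 misses, 6 evictions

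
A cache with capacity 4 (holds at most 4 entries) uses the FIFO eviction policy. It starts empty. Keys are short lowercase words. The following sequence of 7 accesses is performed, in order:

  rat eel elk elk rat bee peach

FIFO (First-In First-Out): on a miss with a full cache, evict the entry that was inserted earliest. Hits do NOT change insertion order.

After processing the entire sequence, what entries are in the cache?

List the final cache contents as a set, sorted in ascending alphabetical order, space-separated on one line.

Answer: bee eel elk peach

Derivation:
FIFO simulation (capacity=4):
  1. access rat: MISS. Cache (old->new): [rat]
  2. access eel: MISS. Cache (old->new): [rat eel]
  3. access elk: MISS. Cache (old->new): [rat eel elk]
  4. access elk: HIT. Cache (old->new): [rat eel elk]
  5. access rat: HIT. Cache (old->new): [rat eel elk]
  6. access bee: MISS. Cache (old->new): [rat eel elk bee]
  7. access peach: MISS, evict rat. Cache (old->new): [eel elk bee peach]
Total: 2 hits, 5 misses, 1 evictions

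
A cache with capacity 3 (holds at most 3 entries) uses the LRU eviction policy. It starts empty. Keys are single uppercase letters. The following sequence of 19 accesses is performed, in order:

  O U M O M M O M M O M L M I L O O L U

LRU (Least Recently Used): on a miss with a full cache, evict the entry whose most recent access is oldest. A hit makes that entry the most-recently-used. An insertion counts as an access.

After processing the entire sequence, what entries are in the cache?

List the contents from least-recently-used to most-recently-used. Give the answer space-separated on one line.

LRU simulation (capacity=3):
  1. access O: MISS. Cache (LRU->MRU): [O]
  2. access U: MISS. Cache (LRU->MRU): [O U]
  3. access M: MISS. Cache (LRU->MRU): [O U M]
  4. access O: HIT. Cache (LRU->MRU): [U M O]
  5. access M: HIT. Cache (LRU->MRU): [U O M]
  6. access M: HIT. Cache (LRU->MRU): [U O M]
  7. access O: HIT. Cache (LRU->MRU): [U M O]
  8. access M: HIT. Cache (LRU->MRU): [U O M]
  9. access M: HIT. Cache (LRU->MRU): [U O M]
  10. access O: HIT. Cache (LRU->MRU): [U M O]
  11. access M: HIT. Cache (LRU->MRU): [U O M]
  12. access L: MISS, evict U. Cache (LRU->MRU): [O M L]
  13. access M: HIT. Cache (LRU->MRU): [O L M]
  14. access I: MISS, evict O. Cache (LRU->MRU): [L M I]
  15. access L: HIT. Cache (LRU->MRU): [M I L]
  16. access O: MISS, evict M. Cache (LRU->MRU): [I L O]
  17. access O: HIT. Cache (LRU->MRU): [I L O]
  18. access L: HIT. Cache (LRU->MRU): [I O L]
  19. access U: MISS, evict I. Cache (LRU->MRU): [O L U]
Total: 12 hits, 7 misses, 4 evictions

Answer: O L U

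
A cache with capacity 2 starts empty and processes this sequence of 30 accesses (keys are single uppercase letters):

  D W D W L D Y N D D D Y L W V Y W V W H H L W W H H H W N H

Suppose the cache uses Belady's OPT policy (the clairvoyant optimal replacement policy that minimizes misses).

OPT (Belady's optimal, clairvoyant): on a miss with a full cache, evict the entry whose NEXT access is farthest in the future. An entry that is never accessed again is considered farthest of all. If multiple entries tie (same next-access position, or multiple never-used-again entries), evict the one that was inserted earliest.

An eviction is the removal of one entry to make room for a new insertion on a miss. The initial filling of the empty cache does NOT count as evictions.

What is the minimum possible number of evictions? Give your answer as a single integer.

Answer: 12

Derivation:
OPT (Belady) simulation (capacity=2):
  1. access D: MISS. Cache: [D]
  2. access W: MISS. Cache: [D W]
  3. access D: HIT. Next use of D: step 6. Cache: [D W]
  4. access W: HIT. Next use of W: step 14. Cache: [D W]
  5. access L: MISS, evict W (next use: step 14). Cache: [D L]
  6. access D: HIT. Next use of D: step 9. Cache: [D L]
  7. access Y: MISS, evict L (next use: step 13). Cache: [D Y]
  8. access N: MISS, evict Y (next use: step 12). Cache: [D N]
  9. access D: HIT. Next use of D: step 10. Cache: [D N]
  10. access D: HIT. Next use of D: step 11. Cache: [D N]
  11. access D: HIT. Next use of D: never. Cache: [D N]
  12. access Y: MISS, evict D (next use: never). Cache: [N Y]
  13. access L: MISS, evict N (next use: step 29). Cache: [Y L]
  14. access W: MISS, evict L (next use: step 22). Cache: [Y W]
  15. access V: MISS, evict W (next use: step 17). Cache: [Y V]
  16. access Y: HIT. Next use of Y: never. Cache: [Y V]
  17. access W: MISS, evict Y (next use: never). Cache: [V W]
  18. access V: HIT. Next use of V: never. Cache: [V W]
  19. access W: HIT. Next use of W: step 23. Cache: [V W]
  20. access H: MISS, evict V (next use: never). Cache: [W H]
  21. access H: HIT. Next use of H: step 25. Cache: [W H]
  22. access L: MISS, evict H (next use: step 25). Cache: [W L]
  23. access W: HIT. Next use of W: step 24. Cache: [W L]
  24. access W: HIT. Next use of W: step 28. Cache: [W L]
  25. access H: MISS, evict L (next use: never). Cache: [W H]
  26. access H: HIT. Next use of H: step 27. Cache: [W H]
  27. access H: HIT. Next use of H: step 30. Cache: [W H]
  28. access W: HIT. Next use of W: never. Cache: [W H]
  29. access N: MISS, evict W (next use: never). Cache: [H N]
  30. access H: HIT. Next use of H: never. Cache: [H N]
Total: 16 hits, 14 misses, 12 evictions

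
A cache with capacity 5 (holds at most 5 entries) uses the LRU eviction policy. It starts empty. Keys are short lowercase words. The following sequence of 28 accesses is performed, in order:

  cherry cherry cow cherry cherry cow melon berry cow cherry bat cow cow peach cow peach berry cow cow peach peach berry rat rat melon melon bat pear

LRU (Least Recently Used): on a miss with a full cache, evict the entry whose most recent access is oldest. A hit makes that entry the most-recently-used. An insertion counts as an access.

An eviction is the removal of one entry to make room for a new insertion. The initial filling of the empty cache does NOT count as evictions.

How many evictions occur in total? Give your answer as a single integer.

Answer: 5

Derivation:
LRU simulation (capacity=5):
  1. access cherry: MISS. Cache (LRU->MRU): [cherry]
  2. access cherry: HIT. Cache (LRU->MRU): [cherry]
  3. access cow: MISS. Cache (LRU->MRU): [cherry cow]
  4. access cherry: HIT. Cache (LRU->MRU): [cow cherry]
  5. access cherry: HIT. Cache (LRU->MRU): [cow cherry]
  6. access cow: HIT. Cache (LRU->MRU): [cherry cow]
  7. access melon: MISS. Cache (LRU->MRU): [cherry cow melon]
  8. access berry: MISS. Cache (LRU->MRU): [cherry cow melon berry]
  9. access cow: HIT. Cache (LRU->MRU): [cherry melon berry cow]
  10. access cherry: HIT. Cache (LRU->MRU): [melon berry cow cherry]
  11. access bat: MISS. Cache (LRU->MRU): [melon berry cow cherry bat]
  12. access cow: HIT. Cache (LRU->MRU): [melon berry cherry bat cow]
  13. access cow: HIT. Cache (LRU->MRU): [melon berry cherry bat cow]
  14. access peach: MISS, evict melon. Cache (LRU->MRU): [berry cherry bat cow peach]
  15. access cow: HIT. Cache (LRU->MRU): [berry cherry bat peach cow]
  16. access peach: HIT. Cache (LRU->MRU): [berry cherry bat cow peach]
  17. access berry: HIT. Cache (LRU->MRU): [cherry bat cow peach berry]
  18. access cow: HIT. Cache (LRU->MRU): [cherry bat peach berry cow]
  19. access cow: HIT. Cache (LRU->MRU): [cherry bat peach berry cow]
  20. access peach: HIT. Cache (LRU->MRU): [cherry bat berry cow peach]
  21. access peach: HIT. Cache (LRU->MRU): [cherry bat berry cow peach]
  22. access berry: HIT. Cache (LRU->MRU): [cherry bat cow peach berry]
  23. access rat: MISS, evict cherry. Cache (LRU->MRU): [bat cow peach berry rat]
  24. access rat: HIT. Cache (LRU->MRU): [bat cow peach berry rat]
  25. access melon: MISS, evict bat. Cache (LRU->MRU): [cow peach berry rat melon]
  26. access melon: HIT. Cache (LRU->MRU): [cow peach berry rat melon]
  27. access bat: MISS, evict cow. Cache (LRU->MRU): [peach berry rat melon bat]
  28. access pear: MISS, evict peach. Cache (LRU->MRU): [berry rat melon bat pear]
Total: 18 hits, 10 misses, 5 evictions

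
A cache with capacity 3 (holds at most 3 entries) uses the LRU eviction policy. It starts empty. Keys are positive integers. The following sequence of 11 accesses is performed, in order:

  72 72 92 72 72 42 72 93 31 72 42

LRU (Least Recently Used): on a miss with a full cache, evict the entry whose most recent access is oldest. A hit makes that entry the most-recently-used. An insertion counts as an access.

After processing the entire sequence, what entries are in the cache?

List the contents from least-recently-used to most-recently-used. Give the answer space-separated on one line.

LRU simulation (capacity=3):
  1. access 72: MISS. Cache (LRU->MRU): [72]
  2. access 72: HIT. Cache (LRU->MRU): [72]
  3. access 92: MISS. Cache (LRU->MRU): [72 92]
  4. access 72: HIT. Cache (LRU->MRU): [92 72]
  5. access 72: HIT. Cache (LRU->MRU): [92 72]
  6. access 42: MISS. Cache (LRU->MRU): [92 72 42]
  7. access 72: HIT. Cache (LRU->MRU): [92 42 72]
  8. access 93: MISS, evict 92. Cache (LRU->MRU): [42 72 93]
  9. access 31: MISS, evict 42. Cache (LRU->MRU): [72 93 31]
  10. access 72: HIT. Cache (LRU->MRU): [93 31 72]
  11. access 42: MISS, evict 93. Cache (LRU->MRU): [31 72 42]
Total: 5 hits, 6 misses, 3 evictions

Answer: 31 72 42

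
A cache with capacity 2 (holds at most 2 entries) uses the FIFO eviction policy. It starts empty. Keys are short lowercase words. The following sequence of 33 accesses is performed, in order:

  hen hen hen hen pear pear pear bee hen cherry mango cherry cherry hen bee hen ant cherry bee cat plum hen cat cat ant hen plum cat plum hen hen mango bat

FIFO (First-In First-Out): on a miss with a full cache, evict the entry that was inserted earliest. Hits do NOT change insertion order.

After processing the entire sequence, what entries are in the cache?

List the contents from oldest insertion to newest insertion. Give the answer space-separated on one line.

FIFO simulation (capacity=2):
  1. access hen: MISS. Cache (old->new): [hen]
  2. access hen: HIT. Cache (old->new): [hen]
  3. access hen: HIT. Cache (old->new): [hen]
  4. access hen: HIT. Cache (old->new): [hen]
  5. access pear: MISS. Cache (old->new): [hen pear]
  6. access pear: HIT. Cache (old->new): [hen pear]
  7. access pear: HIT. Cache (old->new): [hen pear]
  8. access bee: MISS, evict hen. Cache (old->new): [pear bee]
  9. access hen: MISS, evict pear. Cache (old->new): [bee hen]
  10. access cherry: MISS, evict bee. Cache (old->new): [hen cherry]
  11. access mango: MISS, evict hen. Cache (old->new): [cherry mango]
  12. access cherry: HIT. Cache (old->new): [cherry mango]
  13. access cherry: HIT. Cache (old->new): [cherry mango]
  14. access hen: MISS, evict cherry. Cache (old->new): [mango hen]
  15. access bee: MISS, evict mango. Cache (old->new): [hen bee]
  16. access hen: HIT. Cache (old->new): [hen bee]
  17. access ant: MISS, evict hen. Cache (old->new): [bee ant]
  18. access cherry: MISS, evict bee. Cache (old->new): [ant cherry]
  19. access bee: MISS, evict ant. Cache (old->new): [cherry bee]
  20. access cat: MISS, evict cherry. Cache (old->new): [bee cat]
  21. access plum: MISS, evict bee. Cache (old->new): [cat plum]
  22. access hen: MISS, evict cat. Cache (old->new): [plum hen]
  23. access cat: MISS, evict plum. Cache (old->new): [hen cat]
  24. access cat: HIT. Cache (old->new): [hen cat]
  25. access ant: MISS, evict hen. Cache (old->new): [cat ant]
  26. access hen: MISS, evict cat. Cache (old->new): [ant hen]
  27. access plum: MISS, evict ant. Cache (old->new): [hen plum]
  28. access cat: MISS, evict hen. Cache (old->new): [plum cat]
  29. access plum: HIT. Cache (old->new): [plum cat]
  30. access hen: MISS, evict plum. Cache (old->new): [cat hen]
  31. access hen: HIT. Cache (old->new): [cat hen]
  32. access mango: MISS, evict cat. Cache (old->new): [hen mango]
  33. access bat: MISS, evict hen. Cache (old->new): [mango bat]
Total: 11 hits, 22 misses, 20 evictions

Answer: mango bat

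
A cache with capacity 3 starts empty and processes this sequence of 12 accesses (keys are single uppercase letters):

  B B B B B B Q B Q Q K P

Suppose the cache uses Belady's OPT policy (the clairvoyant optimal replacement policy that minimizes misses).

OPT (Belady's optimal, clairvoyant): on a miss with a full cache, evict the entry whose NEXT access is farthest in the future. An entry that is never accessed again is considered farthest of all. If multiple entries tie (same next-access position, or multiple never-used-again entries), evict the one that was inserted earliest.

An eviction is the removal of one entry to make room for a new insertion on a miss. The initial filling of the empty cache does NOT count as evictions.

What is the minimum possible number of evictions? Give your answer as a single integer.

OPT (Belady) simulation (capacity=3):
  1. access B: MISS. Cache: [B]
  2. access B: HIT. Next use of B: step 3. Cache: [B]
  3. access B: HIT. Next use of B: step 4. Cache: [B]
  4. access B: HIT. Next use of B: step 5. Cache: [B]
  5. access B: HIT. Next use of B: step 6. Cache: [B]
  6. access B: HIT. Next use of B: step 8. Cache: [B]
  7. access Q: MISS. Cache: [B Q]
  8. access B: HIT. Next use of B: never. Cache: [B Q]
  9. access Q: HIT. Next use of Q: step 10. Cache: [B Q]
  10. access Q: HIT. Next use of Q: never. Cache: [B Q]
  11. access K: MISS. Cache: [B Q K]
  12. access P: MISS, evict B (next use: never). Cache: [Q K P]
Total: 8 hits, 4 misses, 1 evictions

Answer: 1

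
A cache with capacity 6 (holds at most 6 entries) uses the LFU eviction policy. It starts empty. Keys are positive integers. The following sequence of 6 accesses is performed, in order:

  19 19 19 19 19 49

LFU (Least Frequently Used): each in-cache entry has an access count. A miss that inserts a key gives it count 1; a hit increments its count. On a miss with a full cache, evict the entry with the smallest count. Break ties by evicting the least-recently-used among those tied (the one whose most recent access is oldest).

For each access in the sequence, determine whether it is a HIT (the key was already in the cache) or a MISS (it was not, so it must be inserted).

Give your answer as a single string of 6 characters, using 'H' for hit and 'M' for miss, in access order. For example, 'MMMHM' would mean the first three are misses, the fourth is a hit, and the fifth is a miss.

LFU simulation (capacity=6):
  1. access 19: MISS. Cache: [19(c=1)]
  2. access 19: HIT, count now 2. Cache: [19(c=2)]
  3. access 19: HIT, count now 3. Cache: [19(c=3)]
  4. access 19: HIT, count now 4. Cache: [19(c=4)]
  5. access 19: HIT, count now 5. Cache: [19(c=5)]
  6. access 49: MISS. Cache: [49(c=1) 19(c=5)]
Total: 4 hits, 2 misses, 0 evictions

Answer: MHHHHM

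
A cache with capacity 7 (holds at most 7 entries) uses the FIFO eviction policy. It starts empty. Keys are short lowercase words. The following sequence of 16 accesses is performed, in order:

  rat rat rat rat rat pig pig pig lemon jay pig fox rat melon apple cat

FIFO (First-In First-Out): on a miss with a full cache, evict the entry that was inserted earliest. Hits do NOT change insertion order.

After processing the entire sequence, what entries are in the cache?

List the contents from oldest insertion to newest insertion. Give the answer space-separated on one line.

FIFO simulation (capacity=7):
  1. access rat: MISS. Cache (old->new): [rat]
  2. access rat: HIT. Cache (old->new): [rat]
  3. access rat: HIT. Cache (old->new): [rat]
  4. access rat: HIT. Cache (old->new): [rat]
  5. access rat: HIT. Cache (old->new): [rat]
  6. access pig: MISS. Cache (old->new): [rat pig]
  7. access pig: HIT. Cache (old->new): [rat pig]
  8. access pig: HIT. Cache (old->new): [rat pig]
  9. access lemon: MISS. Cache (old->new): [rat pig lemon]
  10. access jay: MISS. Cache (old->new): [rat pig lemon jay]
  11. access pig: HIT. Cache (old->new): [rat pig lemon jay]
  12. access fox: MISS. Cache (old->new): [rat pig lemon jay fox]
  13. access rat: HIT. Cache (old->new): [rat pig lemon jay fox]
  14. access melon: MISS. Cache (old->new): [rat pig lemon jay fox melon]
  15. access apple: MISS. Cache (old->new): [rat pig lemon jay fox melon apple]
  16. access cat: MISS, evict rat. Cache (old->new): [pig lemon jay fox melon apple cat]
Total: 8 hits, 8 misses, 1 evictions

Answer: pig lemon jay fox melon apple cat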